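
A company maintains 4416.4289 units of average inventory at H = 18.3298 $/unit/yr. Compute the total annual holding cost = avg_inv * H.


Cost = 4416.4289 * 18.3298 = 80952.2585

80952.2585 $/yr


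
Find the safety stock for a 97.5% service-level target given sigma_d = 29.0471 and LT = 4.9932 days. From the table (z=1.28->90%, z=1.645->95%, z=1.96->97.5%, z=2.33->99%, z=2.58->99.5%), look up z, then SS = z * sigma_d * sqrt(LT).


From the table, SL = 97.5% corresponds to z = 1.96
sqrt(LT) = sqrt(4.9932) = 2.2345
SS = 1.96 * 29.0471 * 2.2345 = 127.2179

127.2179 units


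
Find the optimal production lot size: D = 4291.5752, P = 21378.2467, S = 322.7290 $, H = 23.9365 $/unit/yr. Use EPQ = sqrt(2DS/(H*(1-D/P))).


1 - D/P = 1 - 0.2007 = 0.7993
H*(1-D/P) = 19.1314
2DS = 2770031.5454
EPQ = sqrt(144790.0377) = 380.5129

380.5129 units


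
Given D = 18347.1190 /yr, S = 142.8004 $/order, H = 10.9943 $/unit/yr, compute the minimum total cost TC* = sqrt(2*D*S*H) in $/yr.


2*D*S*H = 57609602.7794
TC* = sqrt(57609602.7794) = 7590.0990

7590.0990 $/yr


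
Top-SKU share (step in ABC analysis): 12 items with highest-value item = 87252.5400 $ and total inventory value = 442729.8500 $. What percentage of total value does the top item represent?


Top item = 87252.5400
Total = 442729.8500
Percentage = 87252.5400 / 442729.8500 * 100 = 19.7079

19.7079%


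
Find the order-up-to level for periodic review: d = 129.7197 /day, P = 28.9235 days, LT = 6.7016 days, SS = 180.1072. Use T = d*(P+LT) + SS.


P + LT = 35.6251
d*(P+LT) = 129.7197 * 35.6251 = 4621.2773
T = 4621.2773 + 180.1072 = 4801.3845

4801.3845 units


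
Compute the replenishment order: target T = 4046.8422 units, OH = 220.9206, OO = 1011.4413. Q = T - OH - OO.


Inventory position = OH + OO = 220.9206 + 1011.4413 = 1232.3619
Q = 4046.8422 - 1232.3619 = 2814.4803

2814.4803 units


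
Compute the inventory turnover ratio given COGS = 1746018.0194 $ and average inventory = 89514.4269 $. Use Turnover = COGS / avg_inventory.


Turnover = 1746018.0194 / 89514.4269 = 19.5054

19.5054


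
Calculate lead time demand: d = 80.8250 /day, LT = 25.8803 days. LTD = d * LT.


LTD = 80.8250 * 25.8803 = 2091.7752

2091.7752 units


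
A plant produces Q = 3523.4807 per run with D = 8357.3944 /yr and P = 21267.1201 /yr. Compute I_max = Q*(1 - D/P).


D/P = 0.3930
1 - D/P = 0.6070
I_max = 3523.4807 * 0.6070 = 2138.8495

2138.8495 units


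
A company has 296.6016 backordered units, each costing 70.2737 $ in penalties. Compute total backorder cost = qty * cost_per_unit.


Total = 296.6016 * 70.2737 = 20843.2919

20843.2919 $


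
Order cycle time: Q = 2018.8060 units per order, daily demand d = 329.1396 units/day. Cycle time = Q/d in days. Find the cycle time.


Cycle = 2018.8060 / 329.1396 = 6.1336

6.1336 days


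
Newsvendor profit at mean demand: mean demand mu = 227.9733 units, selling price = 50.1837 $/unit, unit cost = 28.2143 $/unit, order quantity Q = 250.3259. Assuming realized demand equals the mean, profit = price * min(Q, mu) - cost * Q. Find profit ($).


Sales at mu = min(250.3259, 227.9733) = 227.9733
Revenue = 50.1837 * 227.9733 = 11440.5437
Total cost = 28.2143 * 250.3259 = 7062.7700
Profit = 11440.5437 - 7062.7700 = 4377.7737

4377.7737 $


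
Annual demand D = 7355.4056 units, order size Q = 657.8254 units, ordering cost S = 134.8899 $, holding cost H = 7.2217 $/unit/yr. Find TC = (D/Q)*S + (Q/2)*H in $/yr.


Ordering cost = D*S/Q = 1508.2572
Holding cost = Q*H/2 = 2375.3088
TC = 1508.2572 + 2375.3088 = 3883.5661

3883.5661 $/yr


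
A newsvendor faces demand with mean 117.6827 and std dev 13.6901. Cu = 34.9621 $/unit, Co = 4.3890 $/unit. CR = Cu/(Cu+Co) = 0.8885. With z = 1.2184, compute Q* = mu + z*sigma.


CR = Cu/(Cu+Co) = 34.9621/(34.9621+4.3890) = 0.8885
z = 1.2184
Q* = 117.6827 + 1.2184 * 13.6901 = 134.3627

134.3627 units


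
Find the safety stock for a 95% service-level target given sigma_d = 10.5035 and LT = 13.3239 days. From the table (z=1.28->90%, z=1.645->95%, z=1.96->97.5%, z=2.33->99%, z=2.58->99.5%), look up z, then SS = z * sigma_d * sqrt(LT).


From the table, SL = 95% corresponds to z = 1.645
sqrt(LT) = sqrt(13.3239) = 3.6502
SS = 1.645 * 10.5035 * 3.6502 = 63.0690

63.0690 units


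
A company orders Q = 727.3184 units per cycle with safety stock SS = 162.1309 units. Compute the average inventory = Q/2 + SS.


Q/2 = 363.6592
Avg = 363.6592 + 162.1309 = 525.7901

525.7901 units


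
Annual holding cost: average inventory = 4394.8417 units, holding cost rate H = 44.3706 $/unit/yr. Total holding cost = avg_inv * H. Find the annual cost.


Cost = 4394.8417 * 44.3706 = 195001.7631

195001.7631 $/yr


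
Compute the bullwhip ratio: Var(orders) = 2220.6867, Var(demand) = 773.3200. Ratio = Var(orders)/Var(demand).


BW = 2220.6867 / 773.3200 = 2.8716

2.8716


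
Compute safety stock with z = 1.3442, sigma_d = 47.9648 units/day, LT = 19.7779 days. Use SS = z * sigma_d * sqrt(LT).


sqrt(LT) = sqrt(19.7779) = 4.4472
SS = 1.3442 * 47.9648 * 4.4472 = 286.7323

286.7323 units


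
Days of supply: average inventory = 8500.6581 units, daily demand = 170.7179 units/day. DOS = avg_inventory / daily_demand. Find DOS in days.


DOS = 8500.6581 / 170.7179 = 49.7936

49.7936 days


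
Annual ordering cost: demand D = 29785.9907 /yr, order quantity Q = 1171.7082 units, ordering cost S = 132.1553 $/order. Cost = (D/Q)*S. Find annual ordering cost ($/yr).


Number of orders = D/Q = 25.4210
Cost = 25.4210 * 132.1553 = 3359.5195

3359.5195 $/yr


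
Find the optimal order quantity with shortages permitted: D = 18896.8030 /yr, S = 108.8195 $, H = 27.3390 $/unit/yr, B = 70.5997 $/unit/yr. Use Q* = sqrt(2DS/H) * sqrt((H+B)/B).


sqrt(2DS/H) = 387.8566
sqrt((H+B)/B) = 1.1778
Q* = 387.8566 * 1.1778 = 456.8219

456.8219 units


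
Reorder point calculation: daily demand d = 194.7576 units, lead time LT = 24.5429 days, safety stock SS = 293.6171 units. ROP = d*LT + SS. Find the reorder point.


d*LT = 194.7576 * 24.5429 = 4779.9163
ROP = 4779.9163 + 293.6171 = 5073.5334

5073.5334 units


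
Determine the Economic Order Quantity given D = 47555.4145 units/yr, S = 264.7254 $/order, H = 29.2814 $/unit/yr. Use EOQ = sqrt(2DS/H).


2*D*S = 2 * 47555.4145 * 264.7254 = 25178252.2514
2*D*S/H = 859871.8726
EOQ = sqrt(859871.8726) = 927.2928

927.2928 units


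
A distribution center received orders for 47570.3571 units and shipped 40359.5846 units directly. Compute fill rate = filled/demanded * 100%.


FR = 40359.5846 / 47570.3571 * 100 = 84.8419

84.8419%


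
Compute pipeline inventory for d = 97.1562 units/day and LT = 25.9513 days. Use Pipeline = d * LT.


Pipeline = 97.1562 * 25.9513 = 2521.3297

2521.3297 units


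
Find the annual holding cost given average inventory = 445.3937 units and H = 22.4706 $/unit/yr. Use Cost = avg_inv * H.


Cost = 445.3937 * 22.4706 = 10008.2637

10008.2637 $/yr


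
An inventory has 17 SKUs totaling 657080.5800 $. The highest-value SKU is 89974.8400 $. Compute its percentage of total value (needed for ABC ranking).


Top item = 89974.8400
Total = 657080.5800
Percentage = 89974.8400 / 657080.5800 * 100 = 13.6931

13.6931%


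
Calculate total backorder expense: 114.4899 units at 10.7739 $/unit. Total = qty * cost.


Total = 114.4899 * 10.7739 = 1233.5027

1233.5027 $


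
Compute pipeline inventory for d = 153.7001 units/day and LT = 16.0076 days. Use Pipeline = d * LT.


Pipeline = 153.7001 * 16.0076 = 2460.3697

2460.3697 units


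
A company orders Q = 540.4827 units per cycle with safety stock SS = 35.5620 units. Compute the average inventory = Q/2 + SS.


Q/2 = 270.2414
Avg = 270.2414 + 35.5620 = 305.8034

305.8034 units


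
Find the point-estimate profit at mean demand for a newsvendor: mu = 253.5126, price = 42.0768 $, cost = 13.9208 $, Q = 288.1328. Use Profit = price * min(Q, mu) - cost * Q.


Sales at mu = min(288.1328, 253.5126) = 253.5126
Revenue = 42.0768 * 253.5126 = 10666.9990
Total cost = 13.9208 * 288.1328 = 4011.0391
Profit = 10666.9990 - 4011.0391 = 6655.9599

6655.9599 $


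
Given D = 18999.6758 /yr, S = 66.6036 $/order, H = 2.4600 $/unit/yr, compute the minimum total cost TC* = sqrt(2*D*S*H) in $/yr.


2*D*S*H = 6225998.2910
TC* = sqrt(6225998.2910) = 2495.1950

2495.1950 $/yr


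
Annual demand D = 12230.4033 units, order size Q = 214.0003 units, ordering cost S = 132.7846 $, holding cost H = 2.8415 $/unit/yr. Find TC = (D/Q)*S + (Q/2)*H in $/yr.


Ordering cost = D*S/Q = 7588.8174
Holding cost = Q*H/2 = 304.0409
TC = 7588.8174 + 304.0409 = 7892.8584

7892.8584 $/yr


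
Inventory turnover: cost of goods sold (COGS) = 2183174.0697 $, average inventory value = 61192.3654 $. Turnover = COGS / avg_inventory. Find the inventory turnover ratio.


Turnover = 2183174.0697 / 61192.3654 = 35.6772

35.6772


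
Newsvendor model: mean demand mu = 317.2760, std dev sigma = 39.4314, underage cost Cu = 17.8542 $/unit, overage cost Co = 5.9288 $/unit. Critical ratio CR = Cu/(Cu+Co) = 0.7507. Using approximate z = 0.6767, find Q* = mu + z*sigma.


CR = Cu/(Cu+Co) = 17.8542/(17.8542+5.9288) = 0.7507
z = 0.6767
Q* = 317.2760 + 0.6767 * 39.4314 = 343.9592

343.9592 units


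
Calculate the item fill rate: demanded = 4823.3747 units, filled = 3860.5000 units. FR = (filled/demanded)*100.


FR = 3860.5000 / 4823.3747 * 100 = 80.0373

80.0373%


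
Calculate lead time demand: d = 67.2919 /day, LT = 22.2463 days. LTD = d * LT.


LTD = 67.2919 * 22.2463 = 1496.9958

1496.9958 units


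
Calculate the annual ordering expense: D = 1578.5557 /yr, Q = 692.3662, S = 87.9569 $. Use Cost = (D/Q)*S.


Number of orders = D/Q = 2.2799
Cost = 2.2799 * 87.9569 = 200.5367

200.5367 $/yr


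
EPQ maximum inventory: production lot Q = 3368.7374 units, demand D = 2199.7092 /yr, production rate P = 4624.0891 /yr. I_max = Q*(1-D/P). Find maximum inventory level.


D/P = 0.4757
1 - D/P = 0.5243
I_max = 3368.7374 * 0.5243 = 1766.2072

1766.2072 units


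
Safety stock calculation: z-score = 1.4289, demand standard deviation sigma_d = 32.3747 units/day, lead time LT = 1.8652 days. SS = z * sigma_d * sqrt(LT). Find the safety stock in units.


sqrt(LT) = sqrt(1.8652) = 1.3657
SS = 1.4289 * 32.3747 * 1.3657 = 63.1786

63.1786 units


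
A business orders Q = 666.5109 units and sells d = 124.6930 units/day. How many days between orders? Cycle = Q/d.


Cycle = 666.5109 / 124.6930 = 5.3452

5.3452 days


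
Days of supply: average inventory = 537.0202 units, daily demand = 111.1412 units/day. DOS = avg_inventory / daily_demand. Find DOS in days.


DOS = 537.0202 / 111.1412 = 4.8319

4.8319 days


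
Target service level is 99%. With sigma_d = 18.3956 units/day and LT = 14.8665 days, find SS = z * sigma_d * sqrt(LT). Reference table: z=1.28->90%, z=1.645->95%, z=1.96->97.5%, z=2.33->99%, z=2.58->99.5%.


From the table, SL = 99% corresponds to z = 2.33
sqrt(LT) = sqrt(14.8665) = 3.8557
SS = 2.33 * 18.3956 * 3.8557 = 165.2625

165.2625 units


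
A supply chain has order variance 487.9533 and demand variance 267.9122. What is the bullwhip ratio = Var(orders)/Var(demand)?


BW = 487.9533 / 267.9122 = 1.8213

1.8213


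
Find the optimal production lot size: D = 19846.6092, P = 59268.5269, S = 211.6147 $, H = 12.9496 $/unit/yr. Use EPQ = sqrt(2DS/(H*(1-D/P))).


1 - D/P = 1 - 0.3349 = 0.6651
H*(1-D/P) = 8.6133
2DS = 8399668.5038
EPQ = sqrt(975196.6018) = 987.5204

987.5204 units


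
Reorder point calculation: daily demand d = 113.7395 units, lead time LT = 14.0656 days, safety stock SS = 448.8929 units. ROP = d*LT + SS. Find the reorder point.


d*LT = 113.7395 * 14.0656 = 1599.8143
ROP = 1599.8143 + 448.8929 = 2048.7072

2048.7072 units


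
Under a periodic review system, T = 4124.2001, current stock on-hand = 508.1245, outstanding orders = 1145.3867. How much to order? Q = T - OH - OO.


Inventory position = OH + OO = 508.1245 + 1145.3867 = 1653.5112
Q = 4124.2001 - 1653.5112 = 2470.6889

2470.6889 units


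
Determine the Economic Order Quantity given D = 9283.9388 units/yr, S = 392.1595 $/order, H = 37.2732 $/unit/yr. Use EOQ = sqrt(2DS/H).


2*D*S = 2 * 9283.9388 * 392.1595 = 7281569.5957
2*D*S/H = 195356.7066
EOQ = sqrt(195356.7066) = 441.9917

441.9917 units


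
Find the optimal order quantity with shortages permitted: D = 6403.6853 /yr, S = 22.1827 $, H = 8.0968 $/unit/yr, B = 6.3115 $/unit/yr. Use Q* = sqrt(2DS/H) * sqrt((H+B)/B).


sqrt(2DS/H) = 187.3184
sqrt((H+B)/B) = 1.5109
Q* = 187.3184 * 1.5109 = 283.0222

283.0222 units


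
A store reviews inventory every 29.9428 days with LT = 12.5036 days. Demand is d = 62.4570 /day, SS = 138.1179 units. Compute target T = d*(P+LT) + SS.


P + LT = 42.4464
d*(P+LT) = 62.4570 * 42.4464 = 2651.0748
T = 2651.0748 + 138.1179 = 2789.1927

2789.1927 units


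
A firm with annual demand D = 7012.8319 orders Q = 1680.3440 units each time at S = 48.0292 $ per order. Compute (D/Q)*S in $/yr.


Number of orders = D/Q = 4.1735
Cost = 4.1735 * 48.0292 = 200.4475

200.4475 $/yr


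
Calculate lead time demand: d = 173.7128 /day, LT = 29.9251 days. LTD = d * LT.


LTD = 173.7128 * 29.9251 = 5198.3729

5198.3729 units


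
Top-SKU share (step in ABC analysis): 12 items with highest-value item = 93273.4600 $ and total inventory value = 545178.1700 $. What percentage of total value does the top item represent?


Top item = 93273.4600
Total = 545178.1700
Percentage = 93273.4600 / 545178.1700 * 100 = 17.1088

17.1088%


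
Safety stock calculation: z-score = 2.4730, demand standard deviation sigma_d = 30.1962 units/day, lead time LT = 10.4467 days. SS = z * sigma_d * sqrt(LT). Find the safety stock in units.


sqrt(LT) = sqrt(10.4467) = 3.2321
SS = 2.4730 * 30.1962 * 3.2321 = 241.3604

241.3604 units


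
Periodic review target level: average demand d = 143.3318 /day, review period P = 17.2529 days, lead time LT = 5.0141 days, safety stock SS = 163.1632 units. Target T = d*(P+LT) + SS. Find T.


P + LT = 22.2670
d*(P+LT) = 143.3318 * 22.2670 = 3191.5692
T = 3191.5692 + 163.1632 = 3354.7324

3354.7324 units


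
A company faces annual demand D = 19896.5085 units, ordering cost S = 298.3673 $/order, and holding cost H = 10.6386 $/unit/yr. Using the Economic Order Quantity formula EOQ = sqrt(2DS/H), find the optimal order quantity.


2*D*S = 2 * 19896.5085 * 298.3673 = 11872935.0411
2*D*S/H = 1116024.1988
EOQ = sqrt(1116024.1988) = 1056.4205

1056.4205 units


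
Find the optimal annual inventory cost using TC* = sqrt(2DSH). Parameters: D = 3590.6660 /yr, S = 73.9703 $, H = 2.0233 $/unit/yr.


2*D*S*H = 1074787.6480
TC* = sqrt(1074787.6480) = 1036.7197

1036.7197 $/yr


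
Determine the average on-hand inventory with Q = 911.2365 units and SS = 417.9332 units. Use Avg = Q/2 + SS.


Q/2 = 455.6182
Avg = 455.6182 + 417.9332 = 873.5514

873.5514 units


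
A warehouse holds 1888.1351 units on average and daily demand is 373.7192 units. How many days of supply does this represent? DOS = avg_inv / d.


DOS = 1888.1351 / 373.7192 = 5.0523

5.0523 days


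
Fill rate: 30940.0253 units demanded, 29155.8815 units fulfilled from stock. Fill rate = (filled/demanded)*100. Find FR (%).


FR = 29155.8815 / 30940.0253 * 100 = 94.2335

94.2335%


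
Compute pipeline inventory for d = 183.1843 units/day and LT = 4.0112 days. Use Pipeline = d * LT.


Pipeline = 183.1843 * 4.0112 = 734.7889

734.7889 units


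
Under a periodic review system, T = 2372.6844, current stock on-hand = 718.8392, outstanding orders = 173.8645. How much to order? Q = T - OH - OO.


Inventory position = OH + OO = 718.8392 + 173.8645 = 892.7037
Q = 2372.6844 - 892.7037 = 1479.9807

1479.9807 units


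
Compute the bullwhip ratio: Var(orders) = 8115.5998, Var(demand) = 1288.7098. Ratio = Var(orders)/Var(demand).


BW = 8115.5998 / 1288.7098 = 6.2975

6.2975


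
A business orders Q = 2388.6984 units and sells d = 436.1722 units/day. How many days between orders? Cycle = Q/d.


Cycle = 2388.6984 / 436.1722 = 5.4765

5.4765 days


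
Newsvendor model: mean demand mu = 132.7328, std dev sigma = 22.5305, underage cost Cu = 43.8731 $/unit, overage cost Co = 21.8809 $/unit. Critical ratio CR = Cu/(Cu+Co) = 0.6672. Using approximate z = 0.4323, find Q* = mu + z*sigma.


CR = Cu/(Cu+Co) = 43.8731/(43.8731+21.8809) = 0.6672
z = 0.4323
Q* = 132.7328 + 0.4323 * 22.5305 = 142.4727

142.4727 units


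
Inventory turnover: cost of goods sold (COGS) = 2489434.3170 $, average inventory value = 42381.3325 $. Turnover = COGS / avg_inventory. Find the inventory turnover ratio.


Turnover = 2489434.3170 / 42381.3325 = 58.7389

58.7389


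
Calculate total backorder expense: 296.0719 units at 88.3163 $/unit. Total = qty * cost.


Total = 296.0719 * 88.3163 = 26147.9747

26147.9747 $


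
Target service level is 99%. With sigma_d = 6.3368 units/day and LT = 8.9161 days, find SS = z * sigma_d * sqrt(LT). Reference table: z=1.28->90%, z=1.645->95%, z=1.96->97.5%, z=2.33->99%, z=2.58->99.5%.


From the table, SL = 99% corresponds to z = 2.33
sqrt(LT) = sqrt(8.9161) = 2.9860
SS = 2.33 * 6.3368 * 2.9860 = 44.0873

44.0873 units


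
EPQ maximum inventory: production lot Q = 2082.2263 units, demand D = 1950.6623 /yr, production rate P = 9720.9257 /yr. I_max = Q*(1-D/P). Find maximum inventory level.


D/P = 0.2007
1 - D/P = 0.7993
I_max = 2082.2263 * 0.7993 = 1664.3936

1664.3936 units


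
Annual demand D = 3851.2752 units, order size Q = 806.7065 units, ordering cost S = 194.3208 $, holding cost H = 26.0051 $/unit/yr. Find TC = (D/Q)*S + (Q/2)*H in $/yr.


Ordering cost = D*S/Q = 927.7016
Holding cost = Q*H/2 = 10489.2416
TC = 927.7016 + 10489.2416 = 11416.9432

11416.9432 $/yr


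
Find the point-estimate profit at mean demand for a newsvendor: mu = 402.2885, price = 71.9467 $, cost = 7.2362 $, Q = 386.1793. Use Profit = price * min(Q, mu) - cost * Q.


Sales at mu = min(386.1793, 402.2885) = 386.1793
Revenue = 71.9467 * 386.1793 = 27784.3262
Total cost = 7.2362 * 386.1793 = 2794.4707
Profit = 27784.3262 - 2794.4707 = 24989.8556

24989.8556 $


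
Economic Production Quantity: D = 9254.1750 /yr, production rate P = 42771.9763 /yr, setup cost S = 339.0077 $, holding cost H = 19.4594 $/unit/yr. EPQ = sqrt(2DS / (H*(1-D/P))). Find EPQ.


1 - D/P = 1 - 0.2164 = 0.7836
H*(1-D/P) = 15.2492
2DS = 6274473.1643
EPQ = sqrt(411463.7845) = 641.4544

641.4544 units


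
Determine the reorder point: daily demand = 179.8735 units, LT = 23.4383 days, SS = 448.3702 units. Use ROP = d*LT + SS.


d*LT = 179.8735 * 23.4383 = 4215.9291
ROP = 4215.9291 + 448.3702 = 4664.2993

4664.2993 units


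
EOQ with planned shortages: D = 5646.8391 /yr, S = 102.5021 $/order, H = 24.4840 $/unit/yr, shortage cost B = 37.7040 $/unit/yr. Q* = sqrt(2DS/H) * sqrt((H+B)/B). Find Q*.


sqrt(2DS/H) = 217.4417
sqrt((H+B)/B) = 1.2843
Q* = 217.4417 * 1.2843 = 279.2560

279.2560 units


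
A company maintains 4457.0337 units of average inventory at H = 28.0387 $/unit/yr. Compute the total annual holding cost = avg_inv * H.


Cost = 4457.0337 * 28.0387 = 124969.4308

124969.4308 $/yr


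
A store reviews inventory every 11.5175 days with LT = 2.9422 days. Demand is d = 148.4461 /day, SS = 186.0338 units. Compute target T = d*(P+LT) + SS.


P + LT = 14.4597
d*(P+LT) = 148.4461 * 14.4597 = 2146.4861
T = 2146.4861 + 186.0338 = 2332.5199

2332.5199 units


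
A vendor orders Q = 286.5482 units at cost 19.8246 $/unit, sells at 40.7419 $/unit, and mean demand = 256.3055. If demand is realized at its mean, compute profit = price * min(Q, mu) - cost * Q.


Sales at mu = min(286.5482, 256.3055) = 256.3055
Revenue = 40.7419 * 256.3055 = 10442.3731
Total cost = 19.8246 * 286.5482 = 5680.7034
Profit = 10442.3731 - 5680.7034 = 4761.6696

4761.6696 $


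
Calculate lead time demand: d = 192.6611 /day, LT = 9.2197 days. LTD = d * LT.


LTD = 192.6611 * 9.2197 = 1776.2775

1776.2775 units


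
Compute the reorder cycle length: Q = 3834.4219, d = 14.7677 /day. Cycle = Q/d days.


Cycle = 3834.4219 / 14.7677 = 259.6492

259.6492 days


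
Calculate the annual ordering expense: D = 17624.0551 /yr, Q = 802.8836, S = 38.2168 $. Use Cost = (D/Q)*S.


Number of orders = D/Q = 21.9509
Cost = 21.9509 * 38.2168 = 838.8949

838.8949 $/yr


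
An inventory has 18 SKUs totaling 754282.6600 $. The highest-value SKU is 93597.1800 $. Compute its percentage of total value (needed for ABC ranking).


Top item = 93597.1800
Total = 754282.6600
Percentage = 93597.1800 / 754282.6600 * 100 = 12.4088

12.4088%


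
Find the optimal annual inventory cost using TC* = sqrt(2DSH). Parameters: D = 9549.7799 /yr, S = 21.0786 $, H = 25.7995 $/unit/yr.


2*D*S*H = 10386671.8190
TC* = sqrt(10386671.8190) = 3222.8360

3222.8360 $/yr


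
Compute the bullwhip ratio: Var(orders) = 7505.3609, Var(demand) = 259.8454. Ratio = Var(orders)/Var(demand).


BW = 7505.3609 / 259.8454 = 28.8839

28.8839


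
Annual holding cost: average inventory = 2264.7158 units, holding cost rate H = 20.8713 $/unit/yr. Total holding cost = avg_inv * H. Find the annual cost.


Cost = 2264.7158 * 20.8713 = 47267.5629

47267.5629 $/yr


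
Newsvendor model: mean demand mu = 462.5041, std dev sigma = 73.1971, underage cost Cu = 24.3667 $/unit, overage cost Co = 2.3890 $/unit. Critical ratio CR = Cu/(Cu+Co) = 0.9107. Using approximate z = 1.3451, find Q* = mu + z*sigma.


CR = Cu/(Cu+Co) = 24.3667/(24.3667+2.3890) = 0.9107
z = 1.3451
Q* = 462.5041 + 1.3451 * 73.1971 = 560.9615

560.9615 units


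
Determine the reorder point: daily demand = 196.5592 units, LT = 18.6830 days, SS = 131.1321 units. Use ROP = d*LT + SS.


d*LT = 196.5592 * 18.6830 = 3672.3155
ROP = 3672.3155 + 131.1321 = 3803.4476

3803.4476 units


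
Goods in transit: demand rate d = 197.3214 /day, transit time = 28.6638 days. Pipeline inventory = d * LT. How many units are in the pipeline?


Pipeline = 197.3214 * 28.6638 = 5655.9811

5655.9811 units


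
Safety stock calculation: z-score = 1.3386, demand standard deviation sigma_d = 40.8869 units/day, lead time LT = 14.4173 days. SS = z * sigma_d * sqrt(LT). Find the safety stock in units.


sqrt(LT) = sqrt(14.4173) = 3.7970
SS = 1.3386 * 40.8869 * 3.7970 = 207.8150

207.8150 units


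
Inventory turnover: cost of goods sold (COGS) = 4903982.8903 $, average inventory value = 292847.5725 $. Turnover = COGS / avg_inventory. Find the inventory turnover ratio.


Turnover = 4903982.8903 / 292847.5725 = 16.7459

16.7459


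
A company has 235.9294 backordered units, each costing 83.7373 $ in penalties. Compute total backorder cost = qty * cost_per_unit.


Total = 235.9294 * 83.7373 = 19756.0909

19756.0909 $


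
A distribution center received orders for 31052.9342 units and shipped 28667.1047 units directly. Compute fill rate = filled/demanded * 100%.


FR = 28667.1047 / 31052.9342 * 100 = 92.3169

92.3169%


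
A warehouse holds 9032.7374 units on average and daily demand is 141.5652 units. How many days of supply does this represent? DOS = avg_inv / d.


DOS = 9032.7374 / 141.5652 = 63.8062

63.8062 days


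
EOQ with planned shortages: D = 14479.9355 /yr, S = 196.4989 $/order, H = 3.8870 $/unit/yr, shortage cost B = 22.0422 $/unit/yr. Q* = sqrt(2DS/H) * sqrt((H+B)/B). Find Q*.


sqrt(2DS/H) = 1209.9602
sqrt((H+B)/B) = 1.0846
Q* = 1209.9602 * 1.0846 = 1312.3153

1312.3153 units


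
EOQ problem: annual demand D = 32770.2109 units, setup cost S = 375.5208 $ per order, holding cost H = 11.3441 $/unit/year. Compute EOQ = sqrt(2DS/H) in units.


2*D*S = 2 * 32770.2109 * 375.5208 = 24611791.6267
2*D*S/H = 2169567.5837
EOQ = sqrt(2169567.5837) = 1472.9452

1472.9452 units


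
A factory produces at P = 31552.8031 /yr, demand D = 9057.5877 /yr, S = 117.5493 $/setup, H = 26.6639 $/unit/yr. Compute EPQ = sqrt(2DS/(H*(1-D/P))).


1 - D/P = 1 - 0.2871 = 0.7129
H*(1-D/P) = 19.0097
2DS = 2129426.1876
EPQ = sqrt(112017.7152) = 334.6905

334.6905 units


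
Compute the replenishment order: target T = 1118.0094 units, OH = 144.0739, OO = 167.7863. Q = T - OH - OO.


Inventory position = OH + OO = 144.0739 + 167.7863 = 311.8602
Q = 1118.0094 - 311.8602 = 806.1492

806.1492 units


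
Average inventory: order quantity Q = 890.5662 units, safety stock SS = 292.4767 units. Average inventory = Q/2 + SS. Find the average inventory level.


Q/2 = 445.2831
Avg = 445.2831 + 292.4767 = 737.7598

737.7598 units


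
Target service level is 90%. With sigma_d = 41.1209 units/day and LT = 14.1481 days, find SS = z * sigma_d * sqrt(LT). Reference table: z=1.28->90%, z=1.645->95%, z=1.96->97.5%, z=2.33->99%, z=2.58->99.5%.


From the table, SL = 90% corresponds to z = 1.28
sqrt(LT) = sqrt(14.1481) = 3.7614
SS = 1.28 * 41.1209 * 3.7614 = 197.9801

197.9801 units


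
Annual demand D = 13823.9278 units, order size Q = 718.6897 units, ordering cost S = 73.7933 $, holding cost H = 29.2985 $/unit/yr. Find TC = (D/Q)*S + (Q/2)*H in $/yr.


Ordering cost = D*S/Q = 1419.4071
Holding cost = Q*H/2 = 10528.2651
TC = 1419.4071 + 10528.2651 = 11947.6722

11947.6722 $/yr


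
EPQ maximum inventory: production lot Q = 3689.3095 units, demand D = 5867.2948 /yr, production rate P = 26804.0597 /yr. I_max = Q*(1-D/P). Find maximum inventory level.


D/P = 0.2189
1 - D/P = 0.7811
I_max = 3689.3095 * 0.7811 = 2881.7353

2881.7353 units


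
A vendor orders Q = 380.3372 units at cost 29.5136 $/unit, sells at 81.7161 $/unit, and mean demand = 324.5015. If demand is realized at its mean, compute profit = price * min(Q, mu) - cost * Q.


Sales at mu = min(380.3372, 324.5015) = 324.5015
Revenue = 81.7161 * 324.5015 = 26516.9970
Total cost = 29.5136 * 380.3372 = 11225.1200
Profit = 26516.9970 - 11225.1200 = 15291.8770

15291.8770 $


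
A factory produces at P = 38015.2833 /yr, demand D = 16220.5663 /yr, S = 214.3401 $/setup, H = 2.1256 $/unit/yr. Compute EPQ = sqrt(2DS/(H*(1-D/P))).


1 - D/P = 1 - 0.4267 = 0.5733
H*(1-D/P) = 1.2186
2DS = 6953435.6056
EPQ = sqrt(5705909.6800) = 2388.7046

2388.7046 units


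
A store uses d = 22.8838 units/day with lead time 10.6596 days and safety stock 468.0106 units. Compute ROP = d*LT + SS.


d*LT = 22.8838 * 10.6596 = 243.9322
ROP = 243.9322 + 468.0106 = 711.9428

711.9428 units


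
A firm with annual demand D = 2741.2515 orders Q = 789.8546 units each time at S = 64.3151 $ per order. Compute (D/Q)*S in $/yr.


Number of orders = D/Q = 3.4706
Cost = 3.4706 * 64.3151 = 223.2105

223.2105 $/yr


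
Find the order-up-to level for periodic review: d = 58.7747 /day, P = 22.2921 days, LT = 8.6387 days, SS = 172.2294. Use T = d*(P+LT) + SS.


P + LT = 30.9308
d*(P+LT) = 58.7747 * 30.9308 = 1817.9485
T = 1817.9485 + 172.2294 = 1990.1779

1990.1779 units


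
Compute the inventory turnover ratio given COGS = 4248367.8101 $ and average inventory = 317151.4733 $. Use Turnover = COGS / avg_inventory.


Turnover = 4248367.8101 / 317151.4733 = 13.3954

13.3954


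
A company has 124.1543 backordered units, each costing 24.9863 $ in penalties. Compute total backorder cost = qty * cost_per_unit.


Total = 124.1543 * 24.9863 = 3102.1566

3102.1566 $


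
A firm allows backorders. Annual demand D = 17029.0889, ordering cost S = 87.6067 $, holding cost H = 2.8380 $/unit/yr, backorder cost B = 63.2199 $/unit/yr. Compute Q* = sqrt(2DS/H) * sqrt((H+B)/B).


sqrt(2DS/H) = 1025.3524
sqrt((H+B)/B) = 1.0222
Q* = 1025.3524 * 1.0222 = 1048.1143

1048.1143 units


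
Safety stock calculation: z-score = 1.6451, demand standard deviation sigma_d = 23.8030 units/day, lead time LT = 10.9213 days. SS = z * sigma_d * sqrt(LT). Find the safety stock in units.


sqrt(LT) = sqrt(10.9213) = 3.3047
SS = 1.6451 * 23.8030 * 3.3047 = 129.4080

129.4080 units


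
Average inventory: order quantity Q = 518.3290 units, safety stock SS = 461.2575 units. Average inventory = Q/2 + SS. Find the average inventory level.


Q/2 = 259.1645
Avg = 259.1645 + 461.2575 = 720.4220

720.4220 units


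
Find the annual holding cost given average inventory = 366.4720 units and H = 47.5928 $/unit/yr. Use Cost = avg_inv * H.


Cost = 366.4720 * 47.5928 = 17441.4286

17441.4286 $/yr


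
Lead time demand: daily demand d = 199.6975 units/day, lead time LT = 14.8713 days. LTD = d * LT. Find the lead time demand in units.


LTD = 199.6975 * 14.8713 = 2969.7614

2969.7614 units


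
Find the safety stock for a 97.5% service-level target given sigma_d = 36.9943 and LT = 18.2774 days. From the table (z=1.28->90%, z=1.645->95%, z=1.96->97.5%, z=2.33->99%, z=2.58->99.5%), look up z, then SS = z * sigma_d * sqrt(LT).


From the table, SL = 97.5% corresponds to z = 1.96
sqrt(LT) = sqrt(18.2774) = 4.2752
SS = 1.96 * 36.9943 * 4.2752 = 309.9903

309.9903 units


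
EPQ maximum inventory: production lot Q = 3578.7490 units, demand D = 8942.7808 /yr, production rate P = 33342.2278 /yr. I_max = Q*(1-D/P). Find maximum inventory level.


D/P = 0.2682
1 - D/P = 0.7318
I_max = 3578.7490 * 0.7318 = 2618.8861

2618.8861 units


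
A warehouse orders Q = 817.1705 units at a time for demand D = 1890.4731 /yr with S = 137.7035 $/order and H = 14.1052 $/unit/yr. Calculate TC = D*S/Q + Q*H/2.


Ordering cost = D*S/Q = 318.5685
Holding cost = Q*H/2 = 5763.1767
TC = 318.5685 + 5763.1767 = 6081.7451

6081.7451 $/yr


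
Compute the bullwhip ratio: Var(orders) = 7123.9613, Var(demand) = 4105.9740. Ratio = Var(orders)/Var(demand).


BW = 7123.9613 / 4105.9740 = 1.7350

1.7350


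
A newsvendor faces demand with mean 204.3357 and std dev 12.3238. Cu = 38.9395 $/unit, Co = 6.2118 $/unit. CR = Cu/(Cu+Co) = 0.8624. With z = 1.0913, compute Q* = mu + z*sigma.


CR = Cu/(Cu+Co) = 38.9395/(38.9395+6.2118) = 0.8624
z = 1.0913
Q* = 204.3357 + 1.0913 * 12.3238 = 217.7847

217.7847 units


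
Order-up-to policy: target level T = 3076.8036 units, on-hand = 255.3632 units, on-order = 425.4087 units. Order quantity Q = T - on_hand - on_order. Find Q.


Inventory position = OH + OO = 255.3632 + 425.4087 = 680.7719
Q = 3076.8036 - 680.7719 = 2396.0317

2396.0317 units


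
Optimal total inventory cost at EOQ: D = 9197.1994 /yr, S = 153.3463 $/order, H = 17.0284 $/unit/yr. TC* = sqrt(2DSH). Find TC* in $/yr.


2*D*S*H = 48032229.1931
TC* = sqrt(48032229.1931) = 6930.5288

6930.5288 $/yr


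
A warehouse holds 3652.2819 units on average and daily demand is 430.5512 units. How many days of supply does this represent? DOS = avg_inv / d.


DOS = 3652.2819 / 430.5512 = 8.4828

8.4828 days


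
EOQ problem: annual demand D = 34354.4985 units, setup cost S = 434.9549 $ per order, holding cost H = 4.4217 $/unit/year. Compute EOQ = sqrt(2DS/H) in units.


2*D*S = 2 * 34354.4985 * 434.9549 = 29885314.9192
2*D*S/H = 6758783.9336
EOQ = sqrt(6758783.9336) = 2599.7661

2599.7661 units


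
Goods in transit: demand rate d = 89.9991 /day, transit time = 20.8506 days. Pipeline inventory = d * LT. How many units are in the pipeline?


Pipeline = 89.9991 * 20.8506 = 1876.5352

1876.5352 units


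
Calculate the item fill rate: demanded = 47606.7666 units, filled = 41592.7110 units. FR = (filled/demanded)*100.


FR = 41592.7110 / 47606.7666 * 100 = 87.3672

87.3672%


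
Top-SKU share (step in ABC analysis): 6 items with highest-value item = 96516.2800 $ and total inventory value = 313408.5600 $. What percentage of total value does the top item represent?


Top item = 96516.2800
Total = 313408.5600
Percentage = 96516.2800 / 313408.5600 * 100 = 30.7957

30.7957%


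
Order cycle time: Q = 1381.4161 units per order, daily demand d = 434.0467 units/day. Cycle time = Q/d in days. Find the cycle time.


Cycle = 1381.4161 / 434.0467 = 3.1826

3.1826 days


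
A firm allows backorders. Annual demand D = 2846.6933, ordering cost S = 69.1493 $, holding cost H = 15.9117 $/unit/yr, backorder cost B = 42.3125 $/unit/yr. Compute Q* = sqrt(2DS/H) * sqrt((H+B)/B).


sqrt(2DS/H) = 157.2972
sqrt((H+B)/B) = 1.1731
Q* = 157.2972 * 1.1731 = 184.5178

184.5178 units


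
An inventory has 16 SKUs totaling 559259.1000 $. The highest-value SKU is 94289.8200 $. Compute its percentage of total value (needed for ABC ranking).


Top item = 94289.8200
Total = 559259.1000
Percentage = 94289.8200 / 559259.1000 * 100 = 16.8598

16.8598%


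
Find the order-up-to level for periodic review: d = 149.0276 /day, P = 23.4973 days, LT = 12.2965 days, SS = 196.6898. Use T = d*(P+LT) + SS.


P + LT = 35.7938
d*(P+LT) = 149.0276 * 35.7938 = 5334.2641
T = 5334.2641 + 196.6898 = 5530.9539

5530.9539 units


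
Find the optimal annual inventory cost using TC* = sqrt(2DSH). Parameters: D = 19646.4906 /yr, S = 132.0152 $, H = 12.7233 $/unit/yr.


2*D*S*H = 65999202.2098
TC* = sqrt(65999202.2098) = 8123.9893

8123.9893 $/yr


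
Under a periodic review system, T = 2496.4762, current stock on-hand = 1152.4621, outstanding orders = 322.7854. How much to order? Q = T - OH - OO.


Inventory position = OH + OO = 1152.4621 + 322.7854 = 1475.2475
Q = 2496.4762 - 1475.2475 = 1021.2287

1021.2287 units


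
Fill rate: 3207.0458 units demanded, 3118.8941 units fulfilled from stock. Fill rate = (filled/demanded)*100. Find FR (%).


FR = 3118.8941 / 3207.0458 * 100 = 97.2513

97.2513%


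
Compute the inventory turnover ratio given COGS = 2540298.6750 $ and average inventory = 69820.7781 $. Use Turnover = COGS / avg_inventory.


Turnover = 2540298.6750 / 69820.7781 = 36.3831

36.3831


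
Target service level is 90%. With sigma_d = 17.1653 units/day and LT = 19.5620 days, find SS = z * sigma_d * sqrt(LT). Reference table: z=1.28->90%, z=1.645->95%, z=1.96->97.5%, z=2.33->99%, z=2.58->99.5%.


From the table, SL = 90% corresponds to z = 1.28
sqrt(LT) = sqrt(19.5620) = 4.4229
SS = 1.28 * 17.1653 * 4.4229 = 97.1780

97.1780 units


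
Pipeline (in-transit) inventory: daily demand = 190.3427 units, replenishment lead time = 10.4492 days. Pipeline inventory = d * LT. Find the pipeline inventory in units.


Pipeline = 190.3427 * 10.4492 = 1988.9289

1988.9289 units


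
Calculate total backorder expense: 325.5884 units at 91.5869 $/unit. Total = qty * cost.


Total = 325.5884 * 91.5869 = 29819.6322

29819.6322 $


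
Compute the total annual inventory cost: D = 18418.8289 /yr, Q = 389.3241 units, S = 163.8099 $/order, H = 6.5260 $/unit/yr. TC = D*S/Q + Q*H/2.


Ordering cost = D*S/Q = 7749.8067
Holding cost = Q*H/2 = 1270.3645
TC = 7749.8067 + 1270.3645 = 9020.1712

9020.1712 $/yr


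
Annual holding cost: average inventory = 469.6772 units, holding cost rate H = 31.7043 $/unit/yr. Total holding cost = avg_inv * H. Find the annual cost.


Cost = 469.6772 * 31.7043 = 14890.7869

14890.7869 $/yr


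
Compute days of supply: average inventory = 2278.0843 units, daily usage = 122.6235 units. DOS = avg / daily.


DOS = 2278.0843 / 122.6235 = 18.5779

18.5779 days


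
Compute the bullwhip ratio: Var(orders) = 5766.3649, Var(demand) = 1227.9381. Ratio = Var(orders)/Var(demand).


BW = 5766.3649 / 1227.9381 = 4.6960

4.6960


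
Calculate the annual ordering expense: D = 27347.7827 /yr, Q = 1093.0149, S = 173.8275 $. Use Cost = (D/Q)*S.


Number of orders = D/Q = 25.0205
Cost = 25.0205 * 173.8275 = 4349.2515

4349.2515 $/yr


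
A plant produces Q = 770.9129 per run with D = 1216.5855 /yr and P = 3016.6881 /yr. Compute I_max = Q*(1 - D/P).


D/P = 0.4033
1 - D/P = 0.5967
I_max = 770.9129 * 0.5967 = 460.0152

460.0152 units


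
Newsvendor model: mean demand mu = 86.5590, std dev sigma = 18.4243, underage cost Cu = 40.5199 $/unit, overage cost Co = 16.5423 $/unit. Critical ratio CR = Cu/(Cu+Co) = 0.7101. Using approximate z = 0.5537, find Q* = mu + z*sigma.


CR = Cu/(Cu+Co) = 40.5199/(40.5199+16.5423) = 0.7101
z = 0.5537
Q* = 86.5590 + 0.5537 * 18.4243 = 96.7605

96.7605 units


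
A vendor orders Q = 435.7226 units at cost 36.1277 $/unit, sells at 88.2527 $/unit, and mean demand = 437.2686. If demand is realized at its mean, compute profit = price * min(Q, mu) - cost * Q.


Sales at mu = min(435.7226, 437.2686) = 435.7226
Revenue = 88.2527 * 435.7226 = 38453.6959
Total cost = 36.1277 * 435.7226 = 15741.6554
Profit = 38453.6959 - 15741.6554 = 22712.0405

22712.0405 $


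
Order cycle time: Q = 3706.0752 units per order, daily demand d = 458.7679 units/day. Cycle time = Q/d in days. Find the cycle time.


Cycle = 3706.0752 / 458.7679 = 8.0783

8.0783 days


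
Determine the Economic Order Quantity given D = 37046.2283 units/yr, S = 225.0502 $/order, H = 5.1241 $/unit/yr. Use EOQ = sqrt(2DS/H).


2*D*S = 2 * 37046.2283 * 225.0502 = 16674522.1763
2*D*S/H = 3254136.7609
EOQ = sqrt(3254136.7609) = 1803.9226

1803.9226 units


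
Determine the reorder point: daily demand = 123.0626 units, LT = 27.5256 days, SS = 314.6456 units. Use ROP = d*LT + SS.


d*LT = 123.0626 * 27.5256 = 3387.3719
ROP = 3387.3719 + 314.6456 = 3702.0175

3702.0175 units


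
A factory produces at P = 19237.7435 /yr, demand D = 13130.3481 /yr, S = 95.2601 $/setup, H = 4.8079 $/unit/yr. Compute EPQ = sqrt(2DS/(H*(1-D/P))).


1 - D/P = 1 - 0.6825 = 0.3175
H*(1-D/P) = 1.5264
2DS = 2501596.5461
EPQ = sqrt(1638928.2257) = 1280.2063

1280.2063 units


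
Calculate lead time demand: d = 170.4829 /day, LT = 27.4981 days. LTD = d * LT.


LTD = 170.4829 * 27.4981 = 4687.9558

4687.9558 units


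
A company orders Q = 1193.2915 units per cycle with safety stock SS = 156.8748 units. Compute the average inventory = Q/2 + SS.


Q/2 = 596.6458
Avg = 596.6458 + 156.8748 = 753.5205

753.5205 units


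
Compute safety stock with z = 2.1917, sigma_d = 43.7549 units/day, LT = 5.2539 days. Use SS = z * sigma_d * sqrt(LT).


sqrt(LT) = sqrt(5.2539) = 2.2921
SS = 2.1917 * 43.7549 * 2.2921 = 219.8106

219.8106 units


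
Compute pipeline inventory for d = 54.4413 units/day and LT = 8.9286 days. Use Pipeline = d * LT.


Pipeline = 54.4413 * 8.9286 = 486.0846

486.0846 units


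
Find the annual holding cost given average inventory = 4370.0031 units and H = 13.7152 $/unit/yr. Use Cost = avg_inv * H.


Cost = 4370.0031 * 13.7152 = 59935.4665

59935.4665 $/yr


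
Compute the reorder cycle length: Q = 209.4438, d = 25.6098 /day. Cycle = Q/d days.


Cycle = 209.4438 / 25.6098 = 8.1783

8.1783 days


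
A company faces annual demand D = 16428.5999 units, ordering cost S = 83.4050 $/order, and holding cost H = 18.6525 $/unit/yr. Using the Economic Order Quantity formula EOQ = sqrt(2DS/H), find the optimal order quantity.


2*D*S = 2 * 16428.5999 * 83.4050 = 2740454.7493
2*D*S/H = 146921.5788
EOQ = sqrt(146921.5788) = 383.3035

383.3035 units


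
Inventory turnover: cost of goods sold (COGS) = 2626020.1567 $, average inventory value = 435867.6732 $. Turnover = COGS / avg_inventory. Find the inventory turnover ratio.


Turnover = 2626020.1567 / 435867.6732 = 6.0248

6.0248


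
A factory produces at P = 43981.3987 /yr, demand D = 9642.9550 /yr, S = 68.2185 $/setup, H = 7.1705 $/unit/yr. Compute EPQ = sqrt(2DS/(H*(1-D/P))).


1 - D/P = 1 - 0.2193 = 0.7807
H*(1-D/P) = 5.5984
2DS = 1315655.8513
EPQ = sqrt(235007.2660) = 484.7755

484.7755 units


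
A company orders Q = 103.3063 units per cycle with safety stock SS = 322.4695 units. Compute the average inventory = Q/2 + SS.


Q/2 = 51.6531
Avg = 51.6531 + 322.4695 = 374.1226

374.1226 units


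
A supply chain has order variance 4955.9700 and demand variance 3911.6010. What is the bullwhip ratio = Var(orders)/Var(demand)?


BW = 4955.9700 / 3911.6010 = 1.2670

1.2670
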